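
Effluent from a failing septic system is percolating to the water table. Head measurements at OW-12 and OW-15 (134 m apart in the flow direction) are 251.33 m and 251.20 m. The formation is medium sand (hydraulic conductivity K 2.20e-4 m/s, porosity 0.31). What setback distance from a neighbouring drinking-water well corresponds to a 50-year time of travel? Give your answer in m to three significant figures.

1090 m

Hydraulic gradient i = (251.33 − 251.20) / 134 = 0.13 / 134 = 9.701e-4
K = 2.20e-4 m/s × 86400 s/d = 19.01 m/d
Specific discharge q = 19.01 × 9.701e-4 = 0.01844 m/d
v_s = q/n_e = 0.01844/0.31 = 0.05949 m/d
T = 50 yr × 365 = 18250 d
L = v × T = 0.05949 × 18250 = 1086 m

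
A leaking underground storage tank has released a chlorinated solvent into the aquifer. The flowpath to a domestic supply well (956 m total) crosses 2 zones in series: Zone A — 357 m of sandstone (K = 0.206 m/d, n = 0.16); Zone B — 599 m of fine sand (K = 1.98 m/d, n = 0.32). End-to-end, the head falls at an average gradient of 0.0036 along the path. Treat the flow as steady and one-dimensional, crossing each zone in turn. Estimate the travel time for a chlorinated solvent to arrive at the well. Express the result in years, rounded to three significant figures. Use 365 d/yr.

403 years

Continuity: the same q passes through each zone, so ΔH = q·Σ(L_j/K_j) — the zones act as resistances in series.
Σ(L/K) = 357/0.206 + 599/1.98 = 1733 + 302.5 = 2036 d
K_eq = L_total / Σ(L/K) = 956 / 2036 = 0.4697 m/d
q = K_eq · i = 0.4697 × 0.0036 = 0.001691 m/d (same in every zone)
Zone A: v = q/n = 0.001691/0.16 = 0.01057 m/d → t_A = 357/0.01057 = 33780 d
Zone B: v = q/n = 0.001691/0.32 = 0.005284 m/d → t_B = 599/0.005284 = 113400 d
Total t = 33780 + 113400 = 147200 d
   = 147200 / 365 = 403 yr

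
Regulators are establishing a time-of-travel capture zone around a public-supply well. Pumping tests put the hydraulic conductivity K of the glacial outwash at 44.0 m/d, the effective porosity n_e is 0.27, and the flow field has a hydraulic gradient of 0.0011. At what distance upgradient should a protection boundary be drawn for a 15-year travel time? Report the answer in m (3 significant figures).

Specific discharge q = 44.0 × 0.0011 = 0.04840 m/d
Seepage velocity v = q / n = 0.04840 / 0.27 = 0.1793 m/d
T = 15 yr × 365 = 5475 d
L = v × T = 0.1793 × 5475 = 981.4 m

981 m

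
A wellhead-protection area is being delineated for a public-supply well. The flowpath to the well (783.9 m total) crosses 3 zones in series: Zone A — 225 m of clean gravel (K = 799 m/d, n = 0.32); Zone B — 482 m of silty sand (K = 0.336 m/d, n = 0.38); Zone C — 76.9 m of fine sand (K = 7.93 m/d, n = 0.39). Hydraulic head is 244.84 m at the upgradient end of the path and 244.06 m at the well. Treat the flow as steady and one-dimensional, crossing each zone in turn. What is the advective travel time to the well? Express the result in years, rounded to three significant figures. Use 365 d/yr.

1450 years

Total head drop ΔH = 244.84 − 244.06 = 0.78 m
Steady 1-D flow in series ⇒ the Darcy flux q is identical in every zone and the zone head losses add (resistances L/K in series).
Σ(L/K) = 225/799 + 482/0.336 + 76.9/7.93 = 0.2816 + 1435 + 9.697 = 1445 d
q = ΔH / Σ(L/K) = 0.78 / 1445 = 5.400e-4 m/d (same in every zone)
Zone A: v = q/n = 5.400e-4/0.32 = 0.001687 m/d → t_A = 225/0.001687 = 133300 d
Zone B: v = q/n = 5.400e-4/0.38 = 0.001421 m/d → t_B = 482/0.001421 = 339200 d
Zone C: v = q/n = 5.400e-4/0.39 = 0.001385 m/d → t_C = 76.9/0.001385 = 55540 d
Total t = 133300 + 339200 + 55540 = 528100 d
   = 528100 / 365 = 1450 yr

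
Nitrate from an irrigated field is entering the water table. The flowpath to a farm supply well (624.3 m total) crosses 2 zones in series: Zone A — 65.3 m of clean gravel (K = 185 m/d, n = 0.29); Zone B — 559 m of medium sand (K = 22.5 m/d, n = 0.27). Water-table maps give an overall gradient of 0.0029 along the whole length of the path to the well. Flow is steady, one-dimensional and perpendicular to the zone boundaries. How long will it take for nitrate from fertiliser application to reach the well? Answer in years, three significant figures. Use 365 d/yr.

For zones in series the flux q is common to all zones; the equivalent conductivity is the harmonic (thickness-weighted) mean, K_eq = L_total / Σ(L_j/K_j).
Σ(L/K) = 65.3/185 + 559/22.5 = 0.3530 + 24.84 = 25.20 d
K_eq = L_total / Σ(L/K) = 624.3 / 25.20 = 24.78 m/d
q = K_eq · i = 24.78 × 0.0029 = 0.07185 m/d (same in every zone)
Zone A: v = q/n = 0.07185/0.29 = 0.2478 m/d → t_A = 65.3/0.2478 = 263.6 d
Zone B: v = q/n = 0.07185/0.27 = 0.2661 m/d → t_B = 559/0.2661 = 2101 d
Total t = 263.6 + 2101 = 2364 d
   = 2364 / 365 = 6.48 yr

6.48 years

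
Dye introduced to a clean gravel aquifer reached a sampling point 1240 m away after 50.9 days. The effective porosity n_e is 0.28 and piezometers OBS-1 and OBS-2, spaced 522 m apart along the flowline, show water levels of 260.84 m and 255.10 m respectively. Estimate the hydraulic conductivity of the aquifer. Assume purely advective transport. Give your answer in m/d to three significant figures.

620 m/d

Hydraulic gradient i = (260.84 − 255.10) / 522 = 5.74 / 522 = 0.01100
v = L / t = 1240 / 50.9 = 24.36 m/d
K = v · n / i = 24.36 × 0.28 / 0.01100 = 620 m/d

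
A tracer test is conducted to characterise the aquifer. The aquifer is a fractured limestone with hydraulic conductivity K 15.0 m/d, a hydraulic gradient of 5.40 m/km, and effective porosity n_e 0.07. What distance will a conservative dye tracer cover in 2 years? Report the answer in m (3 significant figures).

845 m

Specific discharge q = 15.0 × 0.0054 = 0.08100 m/d
v = Ki/n = 15.0·0.0054/0.07 = 1.157 m/d
T = 2 yr × 365 = 730 d
L = v × T = 1.157 × 730 = 844.7 m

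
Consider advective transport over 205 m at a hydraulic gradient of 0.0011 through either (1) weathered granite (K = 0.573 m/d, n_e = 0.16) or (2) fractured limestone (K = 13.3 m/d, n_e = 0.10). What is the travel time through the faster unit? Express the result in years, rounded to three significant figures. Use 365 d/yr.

Unit 1 (weathered granite): v = 0.573×0.0011/0.16 = 0.003939 m/d, t = 205/0.003939 = 52040 d
Unit 2 (fractured limestone): v = 13.3×0.0011/0.10 = 0.1463 m/d, t = 205/0.1463 = 1401 d
Faster: 1401 d / 365 = 3.84 yr

3.84 years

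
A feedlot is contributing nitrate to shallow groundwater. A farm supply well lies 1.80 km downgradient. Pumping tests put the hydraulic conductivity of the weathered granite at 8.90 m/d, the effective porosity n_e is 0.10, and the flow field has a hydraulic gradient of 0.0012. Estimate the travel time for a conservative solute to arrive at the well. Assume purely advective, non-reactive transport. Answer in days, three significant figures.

q = Ki = 8.90 × 0.0012 = 0.01068 m/d
Seepage velocity v = q / n = 0.01068 / 0.10 = 0.1068 m/d
L = 1.80 km = 1800 m
t = L / v = 1800 / 0.1068 = 16850 d

16900 days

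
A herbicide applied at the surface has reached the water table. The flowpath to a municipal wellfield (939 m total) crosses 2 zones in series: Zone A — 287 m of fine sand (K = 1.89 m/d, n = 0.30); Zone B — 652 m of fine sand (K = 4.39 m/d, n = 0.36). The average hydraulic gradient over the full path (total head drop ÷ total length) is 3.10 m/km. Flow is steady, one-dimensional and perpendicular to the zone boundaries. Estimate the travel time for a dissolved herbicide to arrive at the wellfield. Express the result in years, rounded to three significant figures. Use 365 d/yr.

90.7 years

Continuity: the same q passes through each zone, so ΔH = q·Σ(L_j/K_j) — the zones act as resistances in series.
Σ(L/K) = 287/1.89 + 652/4.39 = 151.9 + 148.5 = 300.4 d
K_eq = L_total / Σ(L/K) = 939 / 300.4 = 3.126 m/d
q = K_eq · i = 3.126 × 0.0031 = 0.009691 m/d (same in every zone)
Zone A: v = q/n = 0.009691/0.30 = 0.03230 m/d → t_A = 287/0.03230 = 8885 d
Zone B: v = q/n = 0.009691/0.36 = 0.02692 m/d → t_B = 652/0.02692 = 24220 d
Total t = 8885 + 24220 = 33100 d
   = 33100 / 365 = 90.7 yr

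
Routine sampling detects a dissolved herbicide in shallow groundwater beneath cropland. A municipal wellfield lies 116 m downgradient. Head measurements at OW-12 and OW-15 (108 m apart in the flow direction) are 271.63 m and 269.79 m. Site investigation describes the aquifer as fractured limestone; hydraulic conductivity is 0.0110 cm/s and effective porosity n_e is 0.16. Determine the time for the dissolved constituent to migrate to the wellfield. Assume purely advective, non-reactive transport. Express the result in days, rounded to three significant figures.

Hydraulic gradient i = (271.63 − 269.79) / 108 = 1.84 / 108 = 0.01704
K = 0.0110 cm/s × 864 = 9.504 m/d
Specific discharge q = 9.504 × 0.01704 = 0.1619 m/d
v_s = q/n_e = 0.1619/0.16 = 1.012 m/d
t = L / v = 116 / 1.012 = 114.6 d

115 days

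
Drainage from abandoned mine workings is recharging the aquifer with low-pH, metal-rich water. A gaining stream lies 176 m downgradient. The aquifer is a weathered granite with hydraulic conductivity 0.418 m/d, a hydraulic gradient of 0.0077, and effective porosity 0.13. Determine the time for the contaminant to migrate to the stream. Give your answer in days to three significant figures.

7110 days

q = Ki = 0.418 × 0.0077 = 0.003219 m/d
v_s = q/n_e = 0.003219/0.13 = 0.02476 m/d
t = L / v = 176 / 0.02476 = 7109 d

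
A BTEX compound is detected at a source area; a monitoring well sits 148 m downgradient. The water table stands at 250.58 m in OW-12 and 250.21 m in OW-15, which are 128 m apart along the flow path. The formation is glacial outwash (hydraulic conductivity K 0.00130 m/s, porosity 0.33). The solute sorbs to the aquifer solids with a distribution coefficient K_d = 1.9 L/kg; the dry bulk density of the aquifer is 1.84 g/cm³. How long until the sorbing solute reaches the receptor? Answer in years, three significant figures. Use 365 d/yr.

Hydraulic gradient i = (250.58 − 250.21) / 128 = 0.37 / 128 = 0.002891
K = 0.00130 m/s × 86400 s/d = 112.3 m/d
Darcy flux q = K·i = 112.3 × 0.002891 = 0.3247 m/d
v = Ki/n = 112.3·0.002891/0.33 = 0.9839 m/d
Retardation R = 1 + ρ_b·K_d/n = 1 + 1.84×1.9/0.33 = 11.59
Contaminant velocity v_c = v/R = 0.9839/11.59 = 0.08486 m/d
t = L/v_c = 148/0.08486 = 1744 d
   = 1744/365 = 4.78 yr

4.78 years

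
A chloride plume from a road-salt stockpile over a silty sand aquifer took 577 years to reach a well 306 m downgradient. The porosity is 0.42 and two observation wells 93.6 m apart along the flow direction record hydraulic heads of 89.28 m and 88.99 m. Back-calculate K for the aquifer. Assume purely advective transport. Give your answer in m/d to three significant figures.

Hydraulic gradient i = (89.28 − 88.99) / 93.6 = 0.29 / 93.6 = 0.003098
t = 577 years = 210600 d
v = L / t = 306 / 210600 = 0.001453 m/d
K = v · n / i = 0.001453 × 0.42 / 0.003098 = 0.197 m/d

0.197 m/d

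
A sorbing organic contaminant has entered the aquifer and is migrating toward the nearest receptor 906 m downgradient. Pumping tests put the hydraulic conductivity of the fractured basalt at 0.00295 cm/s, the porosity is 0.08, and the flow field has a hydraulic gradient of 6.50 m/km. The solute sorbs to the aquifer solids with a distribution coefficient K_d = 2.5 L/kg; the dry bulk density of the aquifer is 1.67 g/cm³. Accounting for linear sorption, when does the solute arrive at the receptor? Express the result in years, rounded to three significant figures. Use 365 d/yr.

K = 0.00295 cm/s × 864 = 2.549 m/d
q = Ki = 2.549 × 0.0065 = 0.01657 m/d
Average linear velocity = 0.01657 / 0.08 = 0.2071 m/d
Retardation R = 1 + ρ_b·K_d/n = 1 + 1.67×2.5/0.08 = 53.19
Contaminant velocity v_c = v/R = 0.2071/53.19 = 0.003894 m/d
t = L/v_c = 906/0.003894 = 232700 d
   = 232700/365 = 638 yr

638 years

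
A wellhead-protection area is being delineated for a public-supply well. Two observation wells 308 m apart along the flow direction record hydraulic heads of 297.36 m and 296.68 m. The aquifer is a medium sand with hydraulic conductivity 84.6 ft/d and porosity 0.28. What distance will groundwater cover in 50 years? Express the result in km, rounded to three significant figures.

3.71 km

Hydraulic gradient i = (297.36 − 296.68) / 308 = 0.68 / 308 = 0.002208
K = 84.6 ft/d × 0.3048 = 25.79 m/d
Darcy flux q = K·i = 25.79 × 0.002208 = 0.05693 m/d
v = Ki/n = 25.79·0.002208/0.28 = 0.2033 m/d
T = 50 yr × 365 = 18250 d
L = v × T = 0.2033 × 18250 = 3711 m
   = 3.71 km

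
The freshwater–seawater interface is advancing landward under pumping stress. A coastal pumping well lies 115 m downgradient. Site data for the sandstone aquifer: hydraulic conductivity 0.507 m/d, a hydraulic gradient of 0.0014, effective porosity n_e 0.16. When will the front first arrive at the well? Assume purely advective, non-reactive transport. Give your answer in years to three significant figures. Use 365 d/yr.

71.0 years

Darcy flux q = K·i = 0.507 × 0.0014 = 7.098e-4 m/d
v_s = q/n_e = 7.098e-4/0.16 = 0.004436 m/d
t = L / v = 115 / 0.004436 = 25920 d
   = 25920 / 365 = 71.0 yr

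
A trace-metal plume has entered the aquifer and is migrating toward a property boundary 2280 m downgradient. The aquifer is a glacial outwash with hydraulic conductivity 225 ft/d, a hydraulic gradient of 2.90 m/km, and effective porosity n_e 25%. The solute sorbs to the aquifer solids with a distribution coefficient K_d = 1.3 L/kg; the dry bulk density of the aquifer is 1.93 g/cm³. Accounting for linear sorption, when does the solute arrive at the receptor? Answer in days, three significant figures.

31600 days

K = 225 ft/d × 0.3048 = 68.58 m/d
Specific discharge q = 68.58 × 0.0029 = 0.1989 m/d
v_s = q/n_e = 0.1989/0.25 = 0.7955 m/d
Retardation R = 1 + ρ_b·K_d/n = 1 + 1.93×1.3/0.25 = 11.04
Contaminant velocity v_c = v/R = 0.7955/11.04 = 0.07208 m/d
t = L/v_c = 2280/0.07208 = 31630 d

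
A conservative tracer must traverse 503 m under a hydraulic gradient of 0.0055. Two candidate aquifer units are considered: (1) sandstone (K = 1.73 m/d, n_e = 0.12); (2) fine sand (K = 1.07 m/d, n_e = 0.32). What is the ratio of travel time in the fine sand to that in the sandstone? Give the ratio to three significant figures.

4.31

Unit 1 (sandstone): v = 1.73×0.0055/0.12 = 0.07929 m/d, t = 503/0.07929 = 6344 d
Unit 2 (fine sand): v = 1.07×0.0055/0.32 = 0.01839 m/d, t = 503/0.01839 = 27350 d
t(fine sand) / t(sandstone) = 27350/6344 = 4.31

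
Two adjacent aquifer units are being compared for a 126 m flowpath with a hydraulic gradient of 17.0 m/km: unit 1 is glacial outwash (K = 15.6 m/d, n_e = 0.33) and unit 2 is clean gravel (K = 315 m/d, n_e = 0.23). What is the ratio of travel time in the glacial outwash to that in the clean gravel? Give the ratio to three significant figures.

Unit 1 (glacial outwash): v = 15.6×0.017/0.33 = 0.8036 m/d, t = 126/0.8036 = 156.8 d
Unit 2 (clean gravel): v = 315×0.017/0.23 = 23.28 m/d, t = 126/23.28 = 5.412 d
t(glacial outwash) / t(clean gravel) = 156.8/5.412 = 29.0

29.0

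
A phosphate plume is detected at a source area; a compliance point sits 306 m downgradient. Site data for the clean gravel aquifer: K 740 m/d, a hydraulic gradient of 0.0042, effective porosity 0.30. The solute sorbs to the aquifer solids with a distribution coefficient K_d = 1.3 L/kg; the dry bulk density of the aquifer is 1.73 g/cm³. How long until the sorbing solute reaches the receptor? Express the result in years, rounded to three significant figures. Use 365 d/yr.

q = Ki = 740 × 0.0042 = 3.108 m/d
v_s = q/n_e = 3.108/0.30 = 10.36 m/d
Retardation R = 1 + ρ_b·K_d/n = 1 + 1.73×1.3/0.30 = 8.497
Contaminant velocity v_c = v/R = 10.36/8.497 = 1.219 m/d
t = L/v_c = 306/1.219 = 251.0 d
   = 251.0/365 = 0.688 yr

0.688 years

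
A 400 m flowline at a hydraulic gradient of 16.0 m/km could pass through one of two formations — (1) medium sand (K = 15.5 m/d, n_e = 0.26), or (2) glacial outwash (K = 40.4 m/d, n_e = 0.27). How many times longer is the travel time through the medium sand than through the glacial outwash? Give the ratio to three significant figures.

Unit 1 (medium sand): v = 15.5×0.016/0.26 = 0.9538 m/d, t = 400/0.9538 = 419.4 d
Unit 2 (glacial outwash): v = 40.4×0.016/0.27 = 2.394 m/d, t = 400/2.394 = 167.1 d
t(medium sand) / t(glacial outwash) = 419.4/167.1 = 2.51

2.51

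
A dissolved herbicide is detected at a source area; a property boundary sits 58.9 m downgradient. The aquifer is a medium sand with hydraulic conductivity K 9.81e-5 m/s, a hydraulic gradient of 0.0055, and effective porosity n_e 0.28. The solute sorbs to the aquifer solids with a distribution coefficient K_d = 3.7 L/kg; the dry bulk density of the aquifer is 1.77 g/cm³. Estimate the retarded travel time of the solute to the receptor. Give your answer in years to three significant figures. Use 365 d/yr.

K = 9.81e-5 m/s × 86400 s/d = 8.476 m/d
Darcy flux q = K·i = 8.476 × 0.0055 = 0.04662 m/d
v = Ki/n = 8.476·0.0055/0.28 = 0.1665 m/d
Retardation R = 1 + ρ_b·K_d/n = 1 + 1.77×3.7/0.28 = 24.39
Contaminant velocity v_c = v/R = 0.1665/24.39 = 0.006826 m/d
t = L/v_c = 58.9/0.006826 = 8628 d
   = 8628/365 = 23.6 yr

23.6 years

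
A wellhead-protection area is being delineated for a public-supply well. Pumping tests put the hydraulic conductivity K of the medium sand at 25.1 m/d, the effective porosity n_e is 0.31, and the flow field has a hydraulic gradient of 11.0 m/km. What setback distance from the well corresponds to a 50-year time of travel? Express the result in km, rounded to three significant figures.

16.3 km

Specific discharge q = 25.1 × 0.011 = 0.2761 m/d
v_s = q/n_e = 0.2761/0.31 = 0.8906 m/d
T = 50 yr × 365 = 18250 d
L = v × T = 0.8906 × 18250 = 16250 m
   = 16.3 km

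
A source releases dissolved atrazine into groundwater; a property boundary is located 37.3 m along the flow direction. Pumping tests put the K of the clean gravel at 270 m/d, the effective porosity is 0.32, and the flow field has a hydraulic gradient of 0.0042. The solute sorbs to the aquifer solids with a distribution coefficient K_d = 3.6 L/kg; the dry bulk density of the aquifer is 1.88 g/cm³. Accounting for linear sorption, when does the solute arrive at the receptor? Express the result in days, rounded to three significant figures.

q = Ki = 270 × 0.0042 = 1.134 m/d
v = Ki/n = 270·0.0042/0.32 = 3.544 m/d
Retardation R = 1 + ρ_b·K_d/n = 1 + 1.88×3.6/0.32 = 22.15
Contaminant velocity v_c = v/R = 3.544/22.15 = 0.1600 m/d
t = L/v_c = 37.3/0.1600 = 233.1 d

233 days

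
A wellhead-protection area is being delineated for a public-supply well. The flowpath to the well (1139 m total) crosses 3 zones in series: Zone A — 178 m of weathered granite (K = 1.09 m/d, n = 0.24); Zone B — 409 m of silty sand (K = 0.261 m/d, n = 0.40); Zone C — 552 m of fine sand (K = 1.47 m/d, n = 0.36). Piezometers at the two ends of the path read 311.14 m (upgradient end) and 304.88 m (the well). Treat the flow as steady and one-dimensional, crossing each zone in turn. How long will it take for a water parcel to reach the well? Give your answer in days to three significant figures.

136000 days

Total head drop ΔH = 311.14 − 304.88 = 6.26 m
Steady 1-D flow in series ⇒ the Darcy flux q is identical in every zone and the zone head losses add (resistances L/K in series).
Σ(L/K) = 178/1.09 + 409/0.261 + 552/1.47 = 163.3 + 1567 + 375.5 = 2106 d
q = ΔH / Σ(L/K) = 6.26 / 2106 = 0.002973 m/d (same in every zone)
Zone A: v = q/n = 0.002973/0.24 = 0.01239 m/d → t_A = 178/0.01239 = 14370 d
Zone B: v = q/n = 0.002973/0.40 = 0.007432 m/d → t_B = 409/0.007432 = 55040 d
Zone C: v = q/n = 0.002973/0.36 = 0.008257 m/d → t_C = 552/0.008257 = 66850 d
Total t = 14370 + 55040 + 66850 = 136300 d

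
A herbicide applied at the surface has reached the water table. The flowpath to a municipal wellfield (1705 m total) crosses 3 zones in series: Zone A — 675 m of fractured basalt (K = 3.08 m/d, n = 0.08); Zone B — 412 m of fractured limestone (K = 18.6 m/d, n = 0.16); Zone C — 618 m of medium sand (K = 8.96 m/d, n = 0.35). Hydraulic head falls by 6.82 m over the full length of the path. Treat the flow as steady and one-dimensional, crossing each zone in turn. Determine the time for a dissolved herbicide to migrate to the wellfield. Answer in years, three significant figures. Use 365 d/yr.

41.9 years

Continuity: the same q passes through each zone, so ΔH = q·Σ(L_j/K_j) — the zones act as resistances in series.
Σ(L/K) = 675/3.08 + 412/18.6 + 618/8.96 = 219.2 + 22.15 + 68.97 = 310.3 d
q = ΔH / Σ(L/K) = 6.82 / 310.3 = 0.02198 m/d (same in every zone)
Zone A: v = q/n = 0.02198/0.08 = 0.2748 m/d → t_A = 675/0.2748 = 2457 d
Zone B: v = q/n = 0.02198/0.16 = 0.1374 m/d → t_B = 412/0.1374 = 2999 d
Zone C: v = q/n = 0.02198/0.35 = 0.06280 m/d → t_C = 618/0.06280 = 9841 d
Total t = 2457 + 2999 + 9841 = 15300 d
   = 15300 / 365 = 41.9 yr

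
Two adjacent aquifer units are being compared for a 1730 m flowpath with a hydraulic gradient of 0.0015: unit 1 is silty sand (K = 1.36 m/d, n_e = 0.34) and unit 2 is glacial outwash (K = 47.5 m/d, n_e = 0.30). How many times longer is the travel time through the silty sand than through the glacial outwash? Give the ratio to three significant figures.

39.6

Unit 1 (silty sand): v = 1.36×0.0015/0.34 = 0.006000 m/d, t = 1730/0.006000 = 288300 d
Unit 2 (glacial outwash): v = 47.5×0.0015/0.30 = 0.2375 m/d, t = 1730/0.2375 = 7284 d
t(silty sand) / t(glacial outwash) = 288300/7284 = 39.6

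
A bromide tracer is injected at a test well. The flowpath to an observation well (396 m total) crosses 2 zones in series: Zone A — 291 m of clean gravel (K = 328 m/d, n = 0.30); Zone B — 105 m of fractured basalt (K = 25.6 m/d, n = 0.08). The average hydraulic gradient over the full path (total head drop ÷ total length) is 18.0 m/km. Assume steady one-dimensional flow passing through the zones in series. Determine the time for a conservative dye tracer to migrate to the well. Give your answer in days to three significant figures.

67.0 days

Steady 1-D flow in series ⇒ the Darcy flux q is identical in every zone and the zone head losses add (resistances L/K in series).
Σ(L/K) = 291/328 + 105/25.6 = 0.8872 + 4.102 = 4.989 d
K_eq = L_total / Σ(L/K) = 396 / 4.989 = 79.38 m/d
q = K_eq · i = 79.38 × 0.018 = 1.429 m/d (same in every zone)
Zone A: v = q/n = 1.429/0.30 = 4.763 m/d → t_A = 291/4.763 = 61.10 d
Zone B: v = q/n = 1.429/0.08 = 17.86 m/d → t_B = 105/17.86 = 5.879 d
Total t = 61.10 + 5.879 = 66.98 d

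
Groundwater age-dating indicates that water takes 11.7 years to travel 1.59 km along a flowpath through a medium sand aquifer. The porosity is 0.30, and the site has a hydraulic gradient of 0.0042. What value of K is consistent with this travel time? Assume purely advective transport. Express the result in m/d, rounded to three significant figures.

26.6 m/d

t = 11.7 years = 4271 d
L = 1.59 km = 1590 m
v = L / t = 1590 / 4271 = 0.3723 m/d
K = v · n / i = 0.3723 × 0.30 / 0.0042 = 26.6 m/d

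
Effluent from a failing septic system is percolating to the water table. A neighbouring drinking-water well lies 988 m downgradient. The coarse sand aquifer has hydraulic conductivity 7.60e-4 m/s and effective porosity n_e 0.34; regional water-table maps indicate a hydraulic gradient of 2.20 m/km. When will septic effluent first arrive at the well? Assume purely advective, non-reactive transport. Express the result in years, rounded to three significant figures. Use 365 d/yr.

K = 7.60e-4 m/s × 86400 s/d = 65.66 m/d
Specific discharge q = 65.66 × 0.0022 = 0.1445 m/d
Average linear velocity = 0.1445 / 0.34 = 0.4249 m/d
t = L / v = 988 / 0.4249 = 2325 d
   = 2325 / 365 = 6.37 yr

6.37 years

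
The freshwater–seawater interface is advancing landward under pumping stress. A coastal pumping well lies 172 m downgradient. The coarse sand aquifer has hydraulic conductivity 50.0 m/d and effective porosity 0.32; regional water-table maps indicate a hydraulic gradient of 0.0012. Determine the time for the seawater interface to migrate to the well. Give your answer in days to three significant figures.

917 days

Specific discharge q = 50.0 × 0.0012 = 0.06000 m/d
v = Ki/n = 50.0·0.0012/0.32 = 0.1875 m/d
t = L / v = 172 / 0.1875 = 917.3 d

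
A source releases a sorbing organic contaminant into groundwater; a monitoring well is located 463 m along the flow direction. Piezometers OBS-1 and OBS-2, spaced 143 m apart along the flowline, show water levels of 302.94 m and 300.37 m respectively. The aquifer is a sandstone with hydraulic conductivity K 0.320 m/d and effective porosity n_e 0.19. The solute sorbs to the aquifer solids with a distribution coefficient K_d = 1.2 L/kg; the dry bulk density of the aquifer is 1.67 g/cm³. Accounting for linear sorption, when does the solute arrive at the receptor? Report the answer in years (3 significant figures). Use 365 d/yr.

484 years

Hydraulic gradient i = (302.94 − 300.37) / 143 = 2.57 / 143 = 0.01797
Darcy flux q = K·i = 0.320 × 0.01797 = 0.005751 m/d
v_s = q/n_e = 0.005751/0.19 = 0.03027 m/d
Retardation R = 1 + ρ_b·K_d/n = 1 + 1.67×1.2/0.19 = 11.55
Contaminant velocity v_c = v/R = 0.03027/11.55 = 0.002621 m/d
t = L/v_c = 463/0.002621 = 176600 d
   = 176600/365 = 484 yr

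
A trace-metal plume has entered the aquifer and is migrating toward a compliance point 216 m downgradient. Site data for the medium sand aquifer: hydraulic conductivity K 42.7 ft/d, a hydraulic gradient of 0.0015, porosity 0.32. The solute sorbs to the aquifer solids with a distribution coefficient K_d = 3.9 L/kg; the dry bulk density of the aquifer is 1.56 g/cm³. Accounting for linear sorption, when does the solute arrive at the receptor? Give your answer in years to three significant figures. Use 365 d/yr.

194 years

K = 42.7 ft/d × 0.3048 = 13.01 m/d
q = Ki = 13.01 × 0.0015 = 0.01952 m/d
v_s = q/n_e = 0.01952/0.32 = 0.06101 m/d
Retardation R = 1 + ρ_b·K_d/n = 1 + 1.56×3.9/0.32 = 20.01
Contaminant velocity v_c = v/R = 0.06101/20.01 = 0.003048 m/d
t = L/v_c = 216/0.003048 = 70860 d
   = 70860/365 = 194 yr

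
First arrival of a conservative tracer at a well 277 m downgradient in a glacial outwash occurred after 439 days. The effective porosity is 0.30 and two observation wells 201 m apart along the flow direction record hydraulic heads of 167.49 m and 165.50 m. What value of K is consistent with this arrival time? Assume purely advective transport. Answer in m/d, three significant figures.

19.1 m/d

Hydraulic gradient i = (167.49 − 165.50) / 201 = 1.99 / 201 = 0.009900
v = L / t = 277 / 439 = 0.6310 m/d
K = v · n / i = 0.6310 × 0.30 / 0.009900 = 19.1 m/d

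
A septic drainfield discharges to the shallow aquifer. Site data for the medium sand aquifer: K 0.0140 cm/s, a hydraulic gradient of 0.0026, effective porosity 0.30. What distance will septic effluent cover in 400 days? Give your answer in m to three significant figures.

41.9 m

K = 0.0140 cm/s × 864 = 12.10 m/d
Darcy flux q = K·i = 12.10 × 0.0026 = 0.03145 m/d
v_s = q/n_e = 0.03145/0.30 = 0.1048 m/d
L = v × T = 0.1048 × 400 = 41.93 m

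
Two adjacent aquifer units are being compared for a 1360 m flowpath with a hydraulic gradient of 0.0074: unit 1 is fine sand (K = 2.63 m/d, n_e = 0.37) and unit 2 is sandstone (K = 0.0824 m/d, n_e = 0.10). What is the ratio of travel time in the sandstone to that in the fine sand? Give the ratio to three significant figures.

8.63

Unit 1 (fine sand): v = 2.63×0.0074/0.37 = 0.05260 m/d, t = 1360/0.05260 = 25860 d
Unit 2 (sandstone): v = 0.0824×0.0074/0.10 = 0.006098 m/d, t = 1360/0.006098 = 223000 d
t(sandstone) / t(fine sand) = 223000/25860 = 8.63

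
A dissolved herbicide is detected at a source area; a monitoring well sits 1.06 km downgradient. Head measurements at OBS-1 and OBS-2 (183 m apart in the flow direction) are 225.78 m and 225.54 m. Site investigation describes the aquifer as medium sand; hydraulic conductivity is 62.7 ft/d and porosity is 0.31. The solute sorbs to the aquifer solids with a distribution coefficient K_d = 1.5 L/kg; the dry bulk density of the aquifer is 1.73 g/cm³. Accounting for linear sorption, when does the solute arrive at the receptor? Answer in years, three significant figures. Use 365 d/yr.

Hydraulic gradient i = (225.78 − 225.54) / 183 = 0.24 / 183 = 0.001311
K = 62.7 ft/d × 0.3048 = 19.11 m/d
Specific discharge q = 19.11 × 0.001311 = 0.02506 m/d
Average linear velocity = 0.02506 / 0.31 = 0.08085 m/d
Retardation R = 1 + ρ_b·K_d/n = 1 + 1.73×1.5/0.31 = 9.371
Contaminant velocity v_c = v/R = 0.08085/9.371 = 0.008628 m/d
L = 1.06 km = 1060 m
t = L/v_c = 1060/0.008628 = 122900 d
   = 122900/365 = 337 yr

337 years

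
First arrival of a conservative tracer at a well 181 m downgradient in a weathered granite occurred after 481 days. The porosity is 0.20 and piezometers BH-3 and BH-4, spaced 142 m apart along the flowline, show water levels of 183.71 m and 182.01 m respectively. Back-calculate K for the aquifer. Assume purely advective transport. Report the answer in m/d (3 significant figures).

6.29 m/d

Hydraulic gradient i = (183.71 − 182.01) / 142 = 1.70 / 142 = 0.01197
v = L / t = 181 / 481 = 0.3763 m/d
K = v · n / i = 0.3763 × 0.20 / 0.01197 = 6.29 m/d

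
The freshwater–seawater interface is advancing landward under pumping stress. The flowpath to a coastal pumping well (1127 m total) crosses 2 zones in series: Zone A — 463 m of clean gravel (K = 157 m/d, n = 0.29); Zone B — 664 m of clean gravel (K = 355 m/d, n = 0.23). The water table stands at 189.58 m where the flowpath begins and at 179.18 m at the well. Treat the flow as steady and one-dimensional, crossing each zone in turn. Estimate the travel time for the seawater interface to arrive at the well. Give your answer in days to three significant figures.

Total head drop ΔH = 189.58 − 179.18 = 10.40 m
Continuity: the same q passes through each zone, so ΔH = q·Σ(L_j/K_j) — the zones act as resistances in series.
Σ(L/K) = 463/157 + 664/355 = 2.949 + 1.870 = 4.819 d
q = ΔH / Σ(L/K) = 10.40 / 4.819 = 2.158 m/d (same in every zone)
Zone A: v = q/n = 2.158/0.29 = 7.441 m/d → t_A = 463/7.441 = 62.22 d
Zone B: v = q/n = 2.158/0.23 = 9.382 m/d → t_B = 664/9.382 = 70.77 d
Total t = 62.22 + 70.77 = 133.0 d

133 days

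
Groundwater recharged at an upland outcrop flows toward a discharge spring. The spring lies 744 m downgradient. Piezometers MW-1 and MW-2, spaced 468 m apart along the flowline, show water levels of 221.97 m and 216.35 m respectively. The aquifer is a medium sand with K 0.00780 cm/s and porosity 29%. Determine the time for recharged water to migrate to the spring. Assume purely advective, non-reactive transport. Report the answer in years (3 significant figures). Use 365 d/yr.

7.30 years

Hydraulic gradient i = (221.97 − 216.35) / 468 = 5.62 / 468 = 0.01201
K = 0.00780 cm/s × 864 = 6.739 m/d
q = Ki = 6.739 × 0.01201 = 0.08093 m/d
v_s = q/n_e = 0.08093/0.29 = 0.2791 m/d
t = L / v = 744 / 0.2791 = 2666 d
   = 2666 / 365 = 7.30 yr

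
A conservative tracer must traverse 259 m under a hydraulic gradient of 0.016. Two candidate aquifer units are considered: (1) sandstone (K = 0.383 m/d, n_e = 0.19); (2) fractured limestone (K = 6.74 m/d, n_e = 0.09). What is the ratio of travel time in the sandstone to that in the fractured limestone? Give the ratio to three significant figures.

37.2

Unit 1 (sandstone): v = 0.383×0.016/0.19 = 0.03225 m/d, t = 259/0.03225 = 8030 d
Unit 2 (fractured limestone): v = 6.74×0.016/0.09 = 1.198 m/d, t = 259/1.198 = 216.2 d
t(sandstone) / t(fractured limestone) = 8030/216.2 = 37.2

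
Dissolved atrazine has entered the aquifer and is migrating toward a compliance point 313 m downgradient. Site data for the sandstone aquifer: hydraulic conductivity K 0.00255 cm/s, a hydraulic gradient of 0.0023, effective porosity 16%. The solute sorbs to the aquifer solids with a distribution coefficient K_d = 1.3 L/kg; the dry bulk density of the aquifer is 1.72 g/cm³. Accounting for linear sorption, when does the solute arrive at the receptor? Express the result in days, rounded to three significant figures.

K = 0.00255 cm/s × 864 = 2.203 m/d
q = Ki = 2.203 × 0.0023 = 0.005067 m/d
Seepage velocity v = q / n = 0.005067 / 0.16 = 0.03167 m/d
Retardation R = 1 + ρ_b·K_d/n = 1 + 1.72×1.3/0.16 = 14.98
Contaminant velocity v_c = v/R = 0.03167/14.98 = 0.002115 m/d
t = L/v_c = 313/0.002115 = 148000 d

148000 days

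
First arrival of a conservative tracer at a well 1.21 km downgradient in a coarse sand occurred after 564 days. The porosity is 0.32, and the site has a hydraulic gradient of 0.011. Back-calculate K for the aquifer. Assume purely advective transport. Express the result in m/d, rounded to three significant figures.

62.4 m/d

L = 1.21 km = 1210 m
v = L / t = 1210 / 564 = 2.145 m/d
K = v · n / i = 2.145 × 0.32 / 0.011 = 62.4 m/d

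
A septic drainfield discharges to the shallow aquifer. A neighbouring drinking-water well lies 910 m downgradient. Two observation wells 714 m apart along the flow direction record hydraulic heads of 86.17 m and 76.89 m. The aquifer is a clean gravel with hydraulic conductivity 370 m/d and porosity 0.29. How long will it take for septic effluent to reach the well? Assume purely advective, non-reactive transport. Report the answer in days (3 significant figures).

Hydraulic gradient i = (86.17 − 76.89) / 714 = 9.28 / 714 = 0.01300
Darcy flux q = K·i = 370 × 0.01300 = 4.809 m/d
v_s = q/n_e = 4.809/0.29 = 16.58 m/d
t = L / v = 910 / 16.58 = 54.88 d

54.9 days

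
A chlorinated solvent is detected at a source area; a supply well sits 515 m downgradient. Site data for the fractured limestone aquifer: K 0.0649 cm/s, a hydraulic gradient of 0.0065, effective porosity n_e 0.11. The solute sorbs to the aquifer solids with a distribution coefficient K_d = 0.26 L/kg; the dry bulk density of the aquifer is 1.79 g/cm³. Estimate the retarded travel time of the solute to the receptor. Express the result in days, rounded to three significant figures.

813 days

K = 0.0649 cm/s × 864 = 56.07 m/d
q = Ki = 56.07 × 0.0065 = 0.3645 m/d
v = Ki/n = 56.07·0.0065/0.11 = 3.313 m/d
Retardation R = 1 + ρ_b·K_d/n = 1 + 1.79×0.26/0.11 = 5.231
Contaminant velocity v_c = v/R = 3.313/5.231 = 0.6334 m/d
t = L/v_c = 515/0.6334 = 813.0 d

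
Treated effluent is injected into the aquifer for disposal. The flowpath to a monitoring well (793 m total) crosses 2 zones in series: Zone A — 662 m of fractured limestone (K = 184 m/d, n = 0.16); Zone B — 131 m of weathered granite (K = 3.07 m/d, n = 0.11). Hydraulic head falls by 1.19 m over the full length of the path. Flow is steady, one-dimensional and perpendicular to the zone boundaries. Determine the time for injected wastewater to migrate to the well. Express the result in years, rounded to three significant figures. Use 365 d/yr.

12.8 years

Continuity: the same q passes through each zone, so ΔH = q·Σ(L_j/K_j) — the zones act as resistances in series.
Σ(L/K) = 662/184 + 131/3.07 = 3.598 + 42.67 = 46.27 d
q = ΔH / Σ(L/K) = 1.19 / 46.27 = 0.02572 m/d (same in every zone)
Zone A: v = q/n = 0.02572/0.16 = 0.1607 m/d → t_A = 662/0.1607 = 4118 d
Zone B: v = q/n = 0.02572/0.11 = 0.2338 m/d → t_B = 131/0.2338 = 560.3 d
Total t = 4118 + 560.3 = 4679 d
   = 4679 / 365 = 12.8 yr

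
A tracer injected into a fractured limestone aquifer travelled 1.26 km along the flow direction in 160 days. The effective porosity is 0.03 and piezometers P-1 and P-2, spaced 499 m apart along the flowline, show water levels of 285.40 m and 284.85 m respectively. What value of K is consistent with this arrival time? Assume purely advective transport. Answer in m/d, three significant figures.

Hydraulic gradient i = (285.40 − 284.85) / 499 = 0.55 / 499 = 0.001102
L = 1.26 km = 1260 m
v = L / t = 1260 / 160 = 7.875 m/d
K = v · n / i = 7.875 × 0.03 / 0.001102 = 214 m/d

214 m/d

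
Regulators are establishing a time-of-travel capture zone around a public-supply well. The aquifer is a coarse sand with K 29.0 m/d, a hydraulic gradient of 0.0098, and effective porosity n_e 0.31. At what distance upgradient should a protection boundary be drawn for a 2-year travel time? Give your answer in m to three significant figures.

669 m

q = Ki = 29.0 × 0.0098 = 0.2842 m/d
Average linear velocity = 0.2842 / 0.31 = 0.9168 m/d
T = 2 yr × 365 = 730 d
L = v × T = 0.9168 × 730 = 669.2 m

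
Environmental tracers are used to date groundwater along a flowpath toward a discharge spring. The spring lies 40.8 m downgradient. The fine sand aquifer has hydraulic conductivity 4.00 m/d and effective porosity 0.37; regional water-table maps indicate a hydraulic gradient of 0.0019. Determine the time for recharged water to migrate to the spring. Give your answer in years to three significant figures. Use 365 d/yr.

q = Ki = 4.00 × 0.0019 = 0.007600 m/d
v_s = q/n_e = 0.007600/0.37 = 0.02054 m/d
t = L / v = 40.8 / 0.02054 = 1986 d
   = 1986 / 365 = 5.44 yr

5.44 years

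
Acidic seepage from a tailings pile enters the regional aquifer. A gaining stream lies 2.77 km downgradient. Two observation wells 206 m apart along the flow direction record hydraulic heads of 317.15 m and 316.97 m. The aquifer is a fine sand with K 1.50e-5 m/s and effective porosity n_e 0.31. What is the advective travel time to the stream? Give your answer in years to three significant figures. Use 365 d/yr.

2080 years

Hydraulic gradient i = (317.15 − 316.97) / 206 = 0.18 / 206 = 8.738e-4
K = 1.50e-5 m/s × 86400 s/d = 1.296 m/d
Darcy flux q = K·i = 1.296 × 8.738e-4 = 0.001132 m/d
v_s = q/n_e = 0.001132/0.31 = 0.003653 m/d
L = 2.77 km = 2770 m
t = L / v = 2770 / 0.003653 = 758300 d
   = 758300 / 365 = 2080 yr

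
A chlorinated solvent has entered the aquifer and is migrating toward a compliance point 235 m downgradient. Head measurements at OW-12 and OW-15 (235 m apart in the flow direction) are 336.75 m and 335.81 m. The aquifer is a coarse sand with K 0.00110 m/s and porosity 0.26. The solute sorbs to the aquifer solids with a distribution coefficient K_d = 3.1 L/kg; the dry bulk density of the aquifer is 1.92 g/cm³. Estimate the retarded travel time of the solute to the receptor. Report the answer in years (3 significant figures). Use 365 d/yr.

Hydraulic gradient i = (336.75 − 335.81) / 235 = 0.94 / 235 = 0.004000
K = 0.00110 m/s × 86400 s/d = 95.04 m/d
Specific discharge q = 95.04 × 0.004000 = 0.3802 m/d
Average linear velocity = 0.3802 / 0.26 = 1.462 m/d
Retardation R = 1 + ρ_b·K_d/n = 1 + 1.92×3.1/0.26 = 23.89
Contaminant velocity v_c = v/R = 1.462/23.89 = 0.06120 m/d
t = L/v_c = 235/0.06120 = 3840 d
   = 3840/365 = 10.5 yr

10.5 years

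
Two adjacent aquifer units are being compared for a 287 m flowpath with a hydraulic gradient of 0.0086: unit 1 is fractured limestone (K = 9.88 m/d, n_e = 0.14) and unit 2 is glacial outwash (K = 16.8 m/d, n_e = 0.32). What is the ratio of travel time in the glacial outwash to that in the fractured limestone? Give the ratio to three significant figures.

Unit 1 (fractured limestone): v = 9.88×0.0086/0.14 = 0.6069 m/d, t = 287/0.6069 = 472.9 d
Unit 2 (glacial outwash): v = 16.8×0.0086/0.32 = 0.4515 m/d, t = 287/0.4515 = 635.7 d
t(glacial outwash) / t(fractured limestone) = 635.7/472.9 = 1.34

1.34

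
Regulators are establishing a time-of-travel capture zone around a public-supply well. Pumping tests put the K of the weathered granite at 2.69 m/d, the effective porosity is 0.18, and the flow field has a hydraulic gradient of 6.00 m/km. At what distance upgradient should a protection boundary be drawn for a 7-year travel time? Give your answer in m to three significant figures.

Darcy flux q = K·i = 2.69 × 0.0060 = 0.01614 m/d
v = Ki/n = 2.69·0.0060/0.18 = 0.08967 m/d
T = 7 yr × 365 = 2555 d
L = v × T = 0.08967 × 2555 = 229.1 m

229 m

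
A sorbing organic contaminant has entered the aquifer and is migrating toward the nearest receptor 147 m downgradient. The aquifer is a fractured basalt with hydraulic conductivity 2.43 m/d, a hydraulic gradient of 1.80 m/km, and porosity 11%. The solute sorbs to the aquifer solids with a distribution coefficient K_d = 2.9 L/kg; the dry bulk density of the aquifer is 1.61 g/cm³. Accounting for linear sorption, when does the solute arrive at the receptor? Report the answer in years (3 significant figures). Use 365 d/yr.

Specific discharge q = 2.43 × 0.0018 = 0.004374 m/d
v = Ki/n = 2.43·0.0018/0.11 = 0.03976 m/d
Retardation R = 1 + ρ_b·K_d/n = 1 + 1.61×2.9/0.11 = 43.45
Contaminant velocity v_c = v/R = 0.03976/43.45 = 9.153e-4 m/d
t = L/v_c = 147/9.153e-4 = 160600 d
   = 160600/365 = 440 yr

440 years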